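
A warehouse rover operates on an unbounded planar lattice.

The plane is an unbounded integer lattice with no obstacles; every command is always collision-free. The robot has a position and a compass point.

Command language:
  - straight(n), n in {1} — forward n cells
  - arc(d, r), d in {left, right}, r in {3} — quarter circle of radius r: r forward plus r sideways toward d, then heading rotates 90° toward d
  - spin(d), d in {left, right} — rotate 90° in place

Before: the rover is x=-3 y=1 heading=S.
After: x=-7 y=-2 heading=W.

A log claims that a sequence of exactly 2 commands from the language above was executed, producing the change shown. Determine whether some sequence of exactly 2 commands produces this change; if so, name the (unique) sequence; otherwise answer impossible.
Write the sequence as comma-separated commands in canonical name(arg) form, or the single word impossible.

key: position moved to (-7,-2) AND the heading swung to W — translation plus rotation needed
start: x=-3 y=1 heading=S
[1] after arc(right, 3): x=-6 y=-2 heading=W
[2] after straight(1): x=-7 y=-2 heading=W
no other 2-command option fits: unique.

arc(right, 3), straight(1)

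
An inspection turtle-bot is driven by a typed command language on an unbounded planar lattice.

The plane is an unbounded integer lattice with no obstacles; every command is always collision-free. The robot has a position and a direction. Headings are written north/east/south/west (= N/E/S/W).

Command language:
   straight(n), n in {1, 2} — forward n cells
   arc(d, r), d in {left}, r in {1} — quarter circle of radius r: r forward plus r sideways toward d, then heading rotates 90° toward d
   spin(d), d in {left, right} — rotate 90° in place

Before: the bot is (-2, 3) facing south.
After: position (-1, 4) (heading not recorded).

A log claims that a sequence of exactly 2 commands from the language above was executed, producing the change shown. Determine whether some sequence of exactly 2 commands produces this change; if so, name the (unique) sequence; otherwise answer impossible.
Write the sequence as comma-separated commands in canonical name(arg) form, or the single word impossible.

spin(left), arc(left, 1)

key: order matters: swapping spin(left) and arc(left, 1) lands elsewhere
begin: (-2, 3) facing south
step 1 (spin(left)): (-2, 3) facing east
step 2 (arc(left, 1)): (-1, 4) facing north
no rival 2-sequence matches.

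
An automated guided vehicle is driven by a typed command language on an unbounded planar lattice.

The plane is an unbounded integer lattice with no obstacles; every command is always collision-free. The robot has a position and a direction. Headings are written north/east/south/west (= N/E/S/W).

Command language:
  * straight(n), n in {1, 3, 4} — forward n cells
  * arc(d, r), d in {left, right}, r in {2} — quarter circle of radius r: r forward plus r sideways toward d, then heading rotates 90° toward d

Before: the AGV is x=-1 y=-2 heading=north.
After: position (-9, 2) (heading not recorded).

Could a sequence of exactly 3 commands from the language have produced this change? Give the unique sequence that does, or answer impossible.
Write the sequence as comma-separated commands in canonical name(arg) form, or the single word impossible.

arc(left, 2), straight(4), arc(right, 2)

key: order matters: swapping arc(left, 2) and arc(right, 2) lands elsewhere
begin: x=-1 y=-2 heading=north
t=1 arc(left, 2) ⇒ x=-3 y=0 heading=west
t=2 straight(4) ⇒ x=-7 y=0 heading=west
t=3 arc(right, 2) ⇒ x=-9 y=2 heading=north
no rival 3-sequence matches.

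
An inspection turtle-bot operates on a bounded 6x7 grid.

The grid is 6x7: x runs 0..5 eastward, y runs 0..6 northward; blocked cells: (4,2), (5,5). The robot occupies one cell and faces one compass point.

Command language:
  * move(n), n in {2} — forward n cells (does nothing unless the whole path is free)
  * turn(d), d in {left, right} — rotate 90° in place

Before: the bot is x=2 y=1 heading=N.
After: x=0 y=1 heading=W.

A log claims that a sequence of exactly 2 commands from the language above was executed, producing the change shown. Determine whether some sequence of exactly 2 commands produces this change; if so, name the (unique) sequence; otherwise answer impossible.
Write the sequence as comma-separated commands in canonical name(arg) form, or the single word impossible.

turn(left), move(2)

key: position moved to (0,1) AND the heading swung to W — translation plus rotation needed
start: x=2 y=1 heading=N
[1] after turn(left): x=2 y=1 heading=W
[2] after move(2): x=0 y=1 heading=W
no rival 2-sequence matches.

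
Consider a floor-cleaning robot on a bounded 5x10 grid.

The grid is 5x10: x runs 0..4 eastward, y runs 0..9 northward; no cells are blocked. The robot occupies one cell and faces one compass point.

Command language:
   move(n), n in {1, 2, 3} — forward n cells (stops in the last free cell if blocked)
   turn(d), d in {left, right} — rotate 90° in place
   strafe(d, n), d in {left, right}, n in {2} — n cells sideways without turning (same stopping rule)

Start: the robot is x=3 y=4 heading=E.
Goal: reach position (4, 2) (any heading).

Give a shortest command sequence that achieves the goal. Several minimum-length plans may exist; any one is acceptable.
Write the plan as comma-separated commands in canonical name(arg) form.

initial: x=3 y=4 heading=E
1. strafe(right, 2) → x=3 y=2 heading=E
2. move(1) → x=4 y=2 heading=E
no 1-step plan works, so 2 is optimal.

strafe(right, 2), move(1)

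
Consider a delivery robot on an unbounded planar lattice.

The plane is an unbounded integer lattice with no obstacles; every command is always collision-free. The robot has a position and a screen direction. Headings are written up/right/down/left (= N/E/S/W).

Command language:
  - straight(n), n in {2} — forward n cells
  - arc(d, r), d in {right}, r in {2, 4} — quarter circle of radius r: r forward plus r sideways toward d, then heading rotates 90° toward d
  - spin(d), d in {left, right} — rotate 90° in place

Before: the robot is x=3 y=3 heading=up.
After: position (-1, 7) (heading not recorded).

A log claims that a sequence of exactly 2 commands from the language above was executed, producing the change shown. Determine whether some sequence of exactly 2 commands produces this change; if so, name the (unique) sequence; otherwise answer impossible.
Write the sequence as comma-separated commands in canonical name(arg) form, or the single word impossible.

key: running arc(right, 4) before spin(left) would end elsewhere — order is forced
begin: x=3 y=3 heading=up
[1] after spin(left): x=3 y=3 heading=left
[2] after arc(right, 4): x=-1 y=7 heading=up
uniquely the one of 25 2-step routes that fits.

spin(left), arc(right, 4)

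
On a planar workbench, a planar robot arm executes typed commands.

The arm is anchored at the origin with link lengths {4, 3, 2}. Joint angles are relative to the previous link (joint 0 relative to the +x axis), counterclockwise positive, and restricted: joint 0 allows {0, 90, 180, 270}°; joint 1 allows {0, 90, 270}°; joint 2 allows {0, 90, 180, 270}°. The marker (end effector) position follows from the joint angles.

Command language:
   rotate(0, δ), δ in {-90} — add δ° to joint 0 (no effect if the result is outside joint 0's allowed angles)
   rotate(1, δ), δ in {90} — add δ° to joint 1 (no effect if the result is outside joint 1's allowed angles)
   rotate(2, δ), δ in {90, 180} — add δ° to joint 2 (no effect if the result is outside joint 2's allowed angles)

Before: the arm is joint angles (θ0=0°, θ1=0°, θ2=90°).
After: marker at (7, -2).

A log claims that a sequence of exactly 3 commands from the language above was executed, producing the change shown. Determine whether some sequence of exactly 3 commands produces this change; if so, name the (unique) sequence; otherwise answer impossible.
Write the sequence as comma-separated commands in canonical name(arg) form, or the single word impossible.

rotate(2, 180), rotate(2, 180), rotate(2, 180)

begin: joint angles (θ0=0°, θ1=0°, θ2=90°)
t=1 rotate(2, 180) ⇒ joint angles (θ0=0°, θ1=0°, θ2=270°)
t=2 rotate(2, 180) ⇒ joint angles (θ0=0°, θ1=0°, θ2=90°)
t=3 rotate(2, 180) ⇒ joint angles (θ0=0°, θ1=0°, θ2=270°)
no other 3-command option fits: unique.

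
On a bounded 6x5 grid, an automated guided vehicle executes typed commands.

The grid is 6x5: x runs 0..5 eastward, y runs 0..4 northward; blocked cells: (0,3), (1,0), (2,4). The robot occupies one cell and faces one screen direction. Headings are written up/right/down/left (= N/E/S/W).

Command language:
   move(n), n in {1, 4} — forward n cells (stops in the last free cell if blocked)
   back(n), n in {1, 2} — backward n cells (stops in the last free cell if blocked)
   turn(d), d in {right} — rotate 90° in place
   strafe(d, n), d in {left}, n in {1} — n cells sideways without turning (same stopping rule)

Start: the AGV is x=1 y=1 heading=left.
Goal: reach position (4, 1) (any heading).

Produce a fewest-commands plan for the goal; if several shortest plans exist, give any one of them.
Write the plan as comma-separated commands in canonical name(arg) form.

start: x=1 y=1 heading=left
step 1 (back(2)): x=3 y=1 heading=left
step 2 (back(1)): x=4 y=1 heading=left
minimal: 2 command(s), checked below 2.

back(2), back(1)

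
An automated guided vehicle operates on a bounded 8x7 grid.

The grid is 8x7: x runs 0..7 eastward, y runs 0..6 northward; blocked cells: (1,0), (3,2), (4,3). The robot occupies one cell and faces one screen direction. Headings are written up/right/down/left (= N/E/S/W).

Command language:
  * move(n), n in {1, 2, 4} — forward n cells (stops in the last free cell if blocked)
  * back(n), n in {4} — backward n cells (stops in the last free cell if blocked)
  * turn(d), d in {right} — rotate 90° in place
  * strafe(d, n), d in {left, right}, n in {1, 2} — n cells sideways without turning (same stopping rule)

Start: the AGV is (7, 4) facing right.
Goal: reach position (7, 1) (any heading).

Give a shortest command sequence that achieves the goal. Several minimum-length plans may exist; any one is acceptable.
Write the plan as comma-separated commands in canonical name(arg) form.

strafe(right, 1), strafe(right, 2)

start: (7, 4) facing right
1. strafe(right, 1) → (7, 3) facing right
2. strafe(right, 2) → (7, 1) facing right
minimal: 2 command(s), checked below 2.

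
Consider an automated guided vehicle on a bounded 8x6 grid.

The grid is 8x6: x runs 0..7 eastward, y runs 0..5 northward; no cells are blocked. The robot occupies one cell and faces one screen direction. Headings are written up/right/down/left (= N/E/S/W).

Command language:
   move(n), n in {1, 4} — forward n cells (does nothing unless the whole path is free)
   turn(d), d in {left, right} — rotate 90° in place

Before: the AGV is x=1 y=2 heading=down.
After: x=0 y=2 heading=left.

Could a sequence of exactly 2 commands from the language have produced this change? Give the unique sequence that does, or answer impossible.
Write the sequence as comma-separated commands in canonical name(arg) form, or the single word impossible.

turn(right), move(1)

key: cell and facing (now W) both changed — the 2 commands mix motion and turning
from: x=1 y=2 heading=down
step 1 (turn(right)): x=1 y=2 heading=left
step 2 (move(1)): x=0 y=2 heading=left
no other 2-command option fits: unique.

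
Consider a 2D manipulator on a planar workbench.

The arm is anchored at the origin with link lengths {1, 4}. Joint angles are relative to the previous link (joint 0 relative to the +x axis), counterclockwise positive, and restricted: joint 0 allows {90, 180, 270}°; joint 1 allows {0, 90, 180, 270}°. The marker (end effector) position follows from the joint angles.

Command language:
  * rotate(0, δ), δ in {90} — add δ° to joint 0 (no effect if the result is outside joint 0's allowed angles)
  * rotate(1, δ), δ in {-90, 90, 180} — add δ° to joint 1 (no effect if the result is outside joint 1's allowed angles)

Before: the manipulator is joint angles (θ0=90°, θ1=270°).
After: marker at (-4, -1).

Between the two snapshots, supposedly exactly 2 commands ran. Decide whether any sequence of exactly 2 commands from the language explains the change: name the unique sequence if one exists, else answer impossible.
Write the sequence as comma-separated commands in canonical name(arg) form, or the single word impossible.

begin: joint angles (θ0=90°, θ1=270°)
[1] after rotate(0, 90): joint angles (θ0=180°, θ1=270°)
[2] after rotate(0, 90): joint angles (θ0=270°, θ1=270°)
no other 2-command option fits: unique.

rotate(0, 90), rotate(0, 90)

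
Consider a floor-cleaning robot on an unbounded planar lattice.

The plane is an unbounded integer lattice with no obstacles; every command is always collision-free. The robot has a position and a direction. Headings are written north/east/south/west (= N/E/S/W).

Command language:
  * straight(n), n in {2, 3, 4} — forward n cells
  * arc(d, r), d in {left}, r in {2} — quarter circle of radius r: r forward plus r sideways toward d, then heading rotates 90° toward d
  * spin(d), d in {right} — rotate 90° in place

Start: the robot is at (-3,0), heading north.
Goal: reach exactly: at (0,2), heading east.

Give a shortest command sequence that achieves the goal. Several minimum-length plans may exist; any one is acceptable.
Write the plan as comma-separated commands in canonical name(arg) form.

from: at (-3,0), heading north
[1] after straight(2): at (-3,2), heading north
[2] after spin(right): at (-3,2), heading east
[3] after straight(3): at (0,2), heading east
no 2-step plan works, so 3 is optimal.

straight(2), spin(right), straight(3)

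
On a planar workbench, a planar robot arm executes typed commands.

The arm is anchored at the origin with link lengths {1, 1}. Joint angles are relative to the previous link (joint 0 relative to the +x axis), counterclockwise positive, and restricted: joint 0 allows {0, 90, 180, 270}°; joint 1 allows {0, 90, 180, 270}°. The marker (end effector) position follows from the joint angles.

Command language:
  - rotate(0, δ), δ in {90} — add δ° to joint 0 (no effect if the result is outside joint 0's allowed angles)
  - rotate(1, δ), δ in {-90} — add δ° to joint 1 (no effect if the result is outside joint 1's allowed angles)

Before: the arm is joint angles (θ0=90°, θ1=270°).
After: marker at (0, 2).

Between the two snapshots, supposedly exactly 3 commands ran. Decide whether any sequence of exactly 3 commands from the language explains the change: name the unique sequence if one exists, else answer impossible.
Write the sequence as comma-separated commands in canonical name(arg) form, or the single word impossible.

begin: joint angles (θ0=90°, θ1=270°)
1. rotate(1, -90) → joint angles (θ0=90°, θ1=180°)
2. rotate(1, -90) → joint angles (θ0=90°, θ1=90°)
3. rotate(1, -90) → joint angles (θ0=90°, θ1=0°)
all 8 alternatives checked — unique.

rotate(1, -90), rotate(1, -90), rotate(1, -90)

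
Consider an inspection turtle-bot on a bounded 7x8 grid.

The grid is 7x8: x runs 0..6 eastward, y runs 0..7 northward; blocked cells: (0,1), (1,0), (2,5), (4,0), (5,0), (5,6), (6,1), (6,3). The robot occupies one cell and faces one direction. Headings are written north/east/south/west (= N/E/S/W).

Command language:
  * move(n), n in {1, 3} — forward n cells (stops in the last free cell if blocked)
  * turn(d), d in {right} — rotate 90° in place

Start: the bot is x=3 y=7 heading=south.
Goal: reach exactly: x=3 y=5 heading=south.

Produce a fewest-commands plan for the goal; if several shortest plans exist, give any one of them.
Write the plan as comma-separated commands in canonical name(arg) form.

move(1), move(1)

begin: x=3 y=7 heading=south
step 1 (move(1)): x=3 y=6 heading=south
step 2 (move(1)): x=3 y=5 heading=south
no 1-step plan works, so 2 is optimal.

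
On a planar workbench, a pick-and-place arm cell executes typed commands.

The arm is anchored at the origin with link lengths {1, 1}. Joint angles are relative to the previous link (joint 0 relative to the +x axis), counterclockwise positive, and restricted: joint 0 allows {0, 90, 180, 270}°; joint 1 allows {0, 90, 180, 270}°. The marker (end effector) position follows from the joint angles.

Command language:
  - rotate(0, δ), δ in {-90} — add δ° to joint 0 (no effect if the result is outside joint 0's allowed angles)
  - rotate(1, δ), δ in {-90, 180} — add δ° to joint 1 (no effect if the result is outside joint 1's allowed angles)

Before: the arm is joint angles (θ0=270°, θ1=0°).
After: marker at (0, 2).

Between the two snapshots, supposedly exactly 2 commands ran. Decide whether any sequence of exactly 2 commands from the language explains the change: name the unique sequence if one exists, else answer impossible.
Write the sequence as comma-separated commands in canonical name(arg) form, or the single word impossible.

from: joint angles (θ0=270°, θ1=0°)
[1] after rotate(0, -90): joint angles (θ0=180°, θ1=0°)
[2] after rotate(0, -90): joint angles (θ0=90°, θ1=0°)
all 9 alternatives checked — unique.

rotate(0, -90), rotate(0, -90)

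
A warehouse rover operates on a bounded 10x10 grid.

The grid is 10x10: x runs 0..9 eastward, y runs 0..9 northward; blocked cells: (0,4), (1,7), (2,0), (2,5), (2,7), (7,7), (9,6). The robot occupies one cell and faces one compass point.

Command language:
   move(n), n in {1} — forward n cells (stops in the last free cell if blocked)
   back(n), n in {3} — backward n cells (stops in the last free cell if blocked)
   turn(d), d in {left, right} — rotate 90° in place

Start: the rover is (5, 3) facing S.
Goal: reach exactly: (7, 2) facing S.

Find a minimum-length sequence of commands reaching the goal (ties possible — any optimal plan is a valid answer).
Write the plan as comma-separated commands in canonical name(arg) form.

start: (5, 3) facing S
[1] after turn(left): (5, 3) facing E
[2] after move(1): (6, 3) facing E
[3] after move(1): (7, 3) facing E
[4] after turn(right): (7, 3) facing S
[5] after move(1): (7, 2) facing S
minimal: 5 command(s), checked below 5.

turn(left), move(1), move(1), turn(right), move(1)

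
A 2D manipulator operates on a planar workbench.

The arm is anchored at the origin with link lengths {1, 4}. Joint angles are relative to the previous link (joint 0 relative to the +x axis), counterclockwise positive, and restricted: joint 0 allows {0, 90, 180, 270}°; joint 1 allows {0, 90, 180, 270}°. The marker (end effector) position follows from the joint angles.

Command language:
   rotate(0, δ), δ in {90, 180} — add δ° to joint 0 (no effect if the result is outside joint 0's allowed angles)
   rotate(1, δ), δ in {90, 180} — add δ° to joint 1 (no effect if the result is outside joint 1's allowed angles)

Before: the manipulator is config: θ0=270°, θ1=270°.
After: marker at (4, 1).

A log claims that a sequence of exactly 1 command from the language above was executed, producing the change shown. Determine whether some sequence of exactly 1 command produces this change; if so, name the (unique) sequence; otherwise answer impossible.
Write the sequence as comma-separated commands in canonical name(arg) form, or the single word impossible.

rotate(0, 180)

t0: config: θ0=270°, θ1=270°
[1] after rotate(0, 180): config: θ0=90°, θ1=270°
no other 1-command option fits: unique.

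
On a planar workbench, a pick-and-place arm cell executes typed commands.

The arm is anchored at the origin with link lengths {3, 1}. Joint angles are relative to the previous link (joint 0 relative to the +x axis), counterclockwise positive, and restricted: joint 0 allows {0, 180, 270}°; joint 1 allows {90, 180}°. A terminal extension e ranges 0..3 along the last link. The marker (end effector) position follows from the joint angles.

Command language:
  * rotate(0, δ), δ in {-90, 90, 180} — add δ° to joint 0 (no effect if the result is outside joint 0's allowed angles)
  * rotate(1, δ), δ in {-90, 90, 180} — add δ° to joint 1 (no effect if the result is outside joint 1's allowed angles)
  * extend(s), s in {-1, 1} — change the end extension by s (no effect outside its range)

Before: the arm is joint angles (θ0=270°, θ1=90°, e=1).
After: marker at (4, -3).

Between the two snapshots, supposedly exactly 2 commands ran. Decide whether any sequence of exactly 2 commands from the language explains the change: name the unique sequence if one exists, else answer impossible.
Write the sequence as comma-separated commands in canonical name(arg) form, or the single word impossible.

extend(1), extend(1)

from: joint angles (θ0=270°, θ1=90°, e=1)
[1] after extend(1): joint angles (θ0=270°, θ1=90°, e=2)
[2] after extend(1): joint angles (θ0=270°, θ1=90°, e=3)
uniquely the one of 64 2-step routes that fits.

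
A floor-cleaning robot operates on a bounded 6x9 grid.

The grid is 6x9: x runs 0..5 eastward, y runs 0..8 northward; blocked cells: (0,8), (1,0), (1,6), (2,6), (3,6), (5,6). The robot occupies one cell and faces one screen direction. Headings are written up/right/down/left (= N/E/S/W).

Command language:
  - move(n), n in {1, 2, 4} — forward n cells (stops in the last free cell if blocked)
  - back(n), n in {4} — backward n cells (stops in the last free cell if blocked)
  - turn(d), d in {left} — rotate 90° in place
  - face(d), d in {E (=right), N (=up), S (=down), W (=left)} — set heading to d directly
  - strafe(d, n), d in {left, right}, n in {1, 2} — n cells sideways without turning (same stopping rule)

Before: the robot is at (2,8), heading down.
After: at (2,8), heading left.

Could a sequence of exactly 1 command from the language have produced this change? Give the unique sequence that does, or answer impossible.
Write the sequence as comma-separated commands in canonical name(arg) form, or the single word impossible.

key: (2,8) unchanged — the single command moves nothing
t0: at (2,8), heading down
step 1 (face(W)): at (2,8), heading left
uniquely the one of 13 1-step routes that fits.

face(W)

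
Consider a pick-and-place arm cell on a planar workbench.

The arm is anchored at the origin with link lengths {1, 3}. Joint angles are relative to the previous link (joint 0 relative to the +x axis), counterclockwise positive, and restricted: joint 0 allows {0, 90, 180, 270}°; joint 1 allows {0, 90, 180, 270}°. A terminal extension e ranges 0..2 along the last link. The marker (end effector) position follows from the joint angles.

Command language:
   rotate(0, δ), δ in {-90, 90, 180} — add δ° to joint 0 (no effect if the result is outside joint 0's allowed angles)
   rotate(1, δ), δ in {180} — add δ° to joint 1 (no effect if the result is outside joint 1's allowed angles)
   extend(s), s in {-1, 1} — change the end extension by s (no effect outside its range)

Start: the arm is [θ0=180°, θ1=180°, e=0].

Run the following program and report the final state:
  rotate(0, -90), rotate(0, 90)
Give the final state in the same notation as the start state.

start: [θ0=180°, θ1=180°, e=0]
[1] after rotate(0, -90): [θ0=90°, θ1=180°, e=0]
[2] after rotate(0, 90): [θ0=180°, θ1=180°, e=0]

[θ0=180°, θ1=180°, e=0]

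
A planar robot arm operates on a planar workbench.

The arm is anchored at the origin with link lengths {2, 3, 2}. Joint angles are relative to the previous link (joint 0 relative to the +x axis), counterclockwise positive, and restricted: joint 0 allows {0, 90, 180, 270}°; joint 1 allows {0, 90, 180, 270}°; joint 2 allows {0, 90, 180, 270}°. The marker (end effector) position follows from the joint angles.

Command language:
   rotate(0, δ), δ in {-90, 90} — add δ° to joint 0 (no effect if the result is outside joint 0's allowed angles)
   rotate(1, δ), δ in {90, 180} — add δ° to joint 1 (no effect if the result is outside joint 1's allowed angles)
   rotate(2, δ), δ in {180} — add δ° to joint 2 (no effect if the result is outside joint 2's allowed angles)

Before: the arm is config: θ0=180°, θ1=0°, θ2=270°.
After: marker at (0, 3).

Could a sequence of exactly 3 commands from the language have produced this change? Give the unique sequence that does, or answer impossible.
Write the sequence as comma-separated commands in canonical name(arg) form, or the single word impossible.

rotate(1, 90), rotate(1, 90), rotate(1, 90)

t0: config: θ0=180°, θ1=0°, θ2=270°
step 1 (rotate(1, 90)): config: θ0=180°, θ1=90°, θ2=270°
step 2 (rotate(1, 90)): config: θ0=180°, θ1=180°, θ2=270°
step 3 (rotate(1, 90)): config: θ0=180°, θ1=270°, θ2=270°
no rival 3-sequence matches.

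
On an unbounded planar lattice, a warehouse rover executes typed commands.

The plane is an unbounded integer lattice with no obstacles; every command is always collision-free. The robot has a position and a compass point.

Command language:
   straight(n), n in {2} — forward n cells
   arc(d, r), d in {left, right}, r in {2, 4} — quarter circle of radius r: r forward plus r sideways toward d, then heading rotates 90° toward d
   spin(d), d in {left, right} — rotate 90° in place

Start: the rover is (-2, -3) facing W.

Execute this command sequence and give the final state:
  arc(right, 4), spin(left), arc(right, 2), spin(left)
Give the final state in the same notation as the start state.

start: (-2, -3) facing W
t=1 arc(right, 4) ⇒ (-6, 1) facing N
t=2 spin(left) ⇒ (-6, 1) facing W
t=3 arc(right, 2) ⇒ (-8, 3) facing N
t=4 spin(left) ⇒ (-8, 3) facing W

(-8, 3) facing W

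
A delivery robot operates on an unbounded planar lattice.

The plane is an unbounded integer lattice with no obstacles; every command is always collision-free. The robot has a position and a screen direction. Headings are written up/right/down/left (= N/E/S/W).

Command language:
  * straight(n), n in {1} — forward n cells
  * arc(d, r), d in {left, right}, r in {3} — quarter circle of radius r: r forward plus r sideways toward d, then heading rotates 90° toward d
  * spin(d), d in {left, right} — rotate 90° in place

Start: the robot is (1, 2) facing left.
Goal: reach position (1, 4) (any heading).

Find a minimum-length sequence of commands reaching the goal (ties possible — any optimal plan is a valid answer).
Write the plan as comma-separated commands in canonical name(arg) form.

spin(right), straight(1), straight(1)

from: (1, 2) facing left
1. spin(right) → (1, 2) facing up
2. straight(1) → (1, 3) facing up
3. straight(1) → (1, 4) facing up
shorter routes all fall short; 3 is best.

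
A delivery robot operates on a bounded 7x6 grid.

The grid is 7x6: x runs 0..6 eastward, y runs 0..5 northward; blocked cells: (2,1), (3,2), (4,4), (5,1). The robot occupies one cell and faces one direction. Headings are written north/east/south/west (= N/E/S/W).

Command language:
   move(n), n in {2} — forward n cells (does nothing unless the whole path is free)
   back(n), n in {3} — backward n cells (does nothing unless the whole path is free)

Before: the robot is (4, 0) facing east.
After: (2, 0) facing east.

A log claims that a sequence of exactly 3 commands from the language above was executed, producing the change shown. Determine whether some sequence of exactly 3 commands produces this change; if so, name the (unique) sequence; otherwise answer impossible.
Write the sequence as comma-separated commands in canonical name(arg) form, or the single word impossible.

impossible

checked all 3-command options: none fits.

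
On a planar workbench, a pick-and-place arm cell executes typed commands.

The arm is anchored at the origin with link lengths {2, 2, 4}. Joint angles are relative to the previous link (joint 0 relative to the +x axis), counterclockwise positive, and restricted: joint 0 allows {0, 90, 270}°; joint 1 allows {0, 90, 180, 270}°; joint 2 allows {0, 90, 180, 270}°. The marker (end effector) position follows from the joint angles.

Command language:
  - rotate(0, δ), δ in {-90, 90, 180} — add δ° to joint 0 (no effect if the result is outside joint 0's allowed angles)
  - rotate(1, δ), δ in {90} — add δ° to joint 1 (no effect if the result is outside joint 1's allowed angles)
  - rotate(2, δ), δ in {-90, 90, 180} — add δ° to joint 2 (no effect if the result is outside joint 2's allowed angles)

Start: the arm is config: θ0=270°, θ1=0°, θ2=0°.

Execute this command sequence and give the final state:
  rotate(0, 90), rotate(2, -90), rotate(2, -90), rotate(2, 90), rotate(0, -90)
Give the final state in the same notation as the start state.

t0: config: θ0=270°, θ1=0°, θ2=0°
[1] after rotate(0, 90): config: θ0=0°, θ1=0°, θ2=0°
[2] after rotate(2, -90): config: θ0=0°, θ1=0°, θ2=270°
[3] after rotate(2, -90): config: θ0=0°, θ1=0°, θ2=180°
[4] after rotate(2, 90): config: θ0=0°, θ1=0°, θ2=270°
[5] after rotate(0, -90): config: θ0=270°, θ1=0°, θ2=270°

config: θ0=270°, θ1=0°, θ2=270°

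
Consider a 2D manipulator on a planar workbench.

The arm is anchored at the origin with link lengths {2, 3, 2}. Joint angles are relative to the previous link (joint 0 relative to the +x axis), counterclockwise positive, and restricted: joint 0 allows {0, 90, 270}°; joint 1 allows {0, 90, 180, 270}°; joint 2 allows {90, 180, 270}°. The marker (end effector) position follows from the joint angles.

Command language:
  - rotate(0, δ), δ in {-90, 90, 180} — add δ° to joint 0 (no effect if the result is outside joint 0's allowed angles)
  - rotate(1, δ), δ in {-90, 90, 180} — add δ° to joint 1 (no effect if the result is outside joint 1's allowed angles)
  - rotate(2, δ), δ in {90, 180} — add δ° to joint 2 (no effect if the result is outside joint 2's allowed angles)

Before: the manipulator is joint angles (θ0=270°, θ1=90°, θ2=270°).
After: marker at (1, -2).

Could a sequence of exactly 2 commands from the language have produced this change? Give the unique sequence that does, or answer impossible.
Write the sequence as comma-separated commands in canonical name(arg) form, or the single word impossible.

rotate(2, 180), rotate(2, 90)

key: running rotate(2, 90) before rotate(2, 180) would end elsewhere — order is forced
t0: joint angles (θ0=270°, θ1=90°, θ2=270°)
[1] after rotate(2, 180): joint angles (θ0=270°, θ1=90°, θ2=90°)
[2] after rotate(2, 90): joint angles (θ0=270°, θ1=90°, θ2=180°)
no other 2-command option fits: unique.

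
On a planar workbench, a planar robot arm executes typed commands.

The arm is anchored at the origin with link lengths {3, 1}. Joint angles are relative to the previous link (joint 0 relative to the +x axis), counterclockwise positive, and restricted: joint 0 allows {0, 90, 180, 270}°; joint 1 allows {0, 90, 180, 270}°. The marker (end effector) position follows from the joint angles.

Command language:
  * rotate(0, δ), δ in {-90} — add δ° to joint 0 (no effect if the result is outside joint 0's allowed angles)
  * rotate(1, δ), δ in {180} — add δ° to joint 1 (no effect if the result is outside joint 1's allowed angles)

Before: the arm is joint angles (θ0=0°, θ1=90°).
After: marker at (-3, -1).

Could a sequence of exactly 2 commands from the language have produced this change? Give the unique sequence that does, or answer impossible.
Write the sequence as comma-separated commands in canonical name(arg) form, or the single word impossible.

start: joint angles (θ0=0°, θ1=90°)
1. rotate(0, -90) → joint angles (θ0=270°, θ1=90°)
2. rotate(0, -90) → joint angles (θ0=180°, θ1=90°)
all 4 alternatives checked — unique.

rotate(0, -90), rotate(0, -90)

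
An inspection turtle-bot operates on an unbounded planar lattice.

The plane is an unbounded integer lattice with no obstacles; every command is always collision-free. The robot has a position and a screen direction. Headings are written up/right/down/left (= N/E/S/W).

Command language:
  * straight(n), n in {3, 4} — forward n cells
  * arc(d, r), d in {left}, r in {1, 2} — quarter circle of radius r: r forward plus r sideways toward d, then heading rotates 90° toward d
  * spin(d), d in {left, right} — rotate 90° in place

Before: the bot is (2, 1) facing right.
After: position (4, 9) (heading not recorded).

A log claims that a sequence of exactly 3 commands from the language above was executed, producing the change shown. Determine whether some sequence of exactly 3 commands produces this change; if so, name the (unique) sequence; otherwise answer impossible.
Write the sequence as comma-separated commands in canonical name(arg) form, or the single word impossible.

arc(left, 2), straight(3), straight(3)

key: running straight(3) before arc(left, 2) would end elsewhere — order is forced
t0: (2, 1) facing right
step 1 (arc(left, 2)): (4, 3) facing up
step 2 (straight(3)): (4, 6) facing up
step 3 (straight(3)): (4, 9) facing up
no rival 3-sequence matches.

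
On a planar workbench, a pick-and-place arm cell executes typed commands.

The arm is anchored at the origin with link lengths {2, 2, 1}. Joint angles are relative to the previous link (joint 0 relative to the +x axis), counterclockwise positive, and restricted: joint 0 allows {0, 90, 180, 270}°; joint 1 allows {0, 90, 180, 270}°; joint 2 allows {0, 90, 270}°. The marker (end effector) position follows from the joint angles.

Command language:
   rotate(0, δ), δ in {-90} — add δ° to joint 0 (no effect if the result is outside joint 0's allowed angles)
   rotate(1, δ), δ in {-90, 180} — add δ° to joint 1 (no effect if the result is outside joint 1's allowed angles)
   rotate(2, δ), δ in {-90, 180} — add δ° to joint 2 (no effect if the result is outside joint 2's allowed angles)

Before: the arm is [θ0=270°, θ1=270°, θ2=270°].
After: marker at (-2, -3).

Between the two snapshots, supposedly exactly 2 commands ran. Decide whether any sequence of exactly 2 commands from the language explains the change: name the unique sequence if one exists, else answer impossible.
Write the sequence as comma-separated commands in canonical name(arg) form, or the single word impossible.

key: order matters: swapping rotate(2, -90) and rotate(2, 180) lands elsewhere
from: [θ0=270°, θ1=270°, θ2=270°]
t=1 rotate(2, -90) ⇒ [θ0=270°, θ1=270°, θ2=270°]
t=2 rotate(2, 180) ⇒ [θ0=270°, θ1=270°, θ2=90°]
no rival 2-sequence matches.

rotate(2, -90), rotate(2, 180)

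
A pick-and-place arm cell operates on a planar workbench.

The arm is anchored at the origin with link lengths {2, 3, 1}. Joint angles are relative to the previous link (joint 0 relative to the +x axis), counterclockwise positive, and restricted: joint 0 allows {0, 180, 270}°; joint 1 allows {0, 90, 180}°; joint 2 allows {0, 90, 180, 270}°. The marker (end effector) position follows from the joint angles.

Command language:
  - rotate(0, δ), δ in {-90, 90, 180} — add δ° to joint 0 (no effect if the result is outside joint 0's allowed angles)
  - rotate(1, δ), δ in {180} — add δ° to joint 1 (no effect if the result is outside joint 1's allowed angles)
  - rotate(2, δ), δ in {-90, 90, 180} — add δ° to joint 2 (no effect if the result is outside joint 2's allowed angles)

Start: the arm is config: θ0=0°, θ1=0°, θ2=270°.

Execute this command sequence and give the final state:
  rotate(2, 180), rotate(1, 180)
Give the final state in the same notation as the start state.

begin: config: θ0=0°, θ1=0°, θ2=270°
[1] after rotate(2, 180): config: θ0=0°, θ1=0°, θ2=90°
[2] after rotate(1, 180): config: θ0=0°, θ1=180°, θ2=90°

config: θ0=0°, θ1=180°, θ2=90°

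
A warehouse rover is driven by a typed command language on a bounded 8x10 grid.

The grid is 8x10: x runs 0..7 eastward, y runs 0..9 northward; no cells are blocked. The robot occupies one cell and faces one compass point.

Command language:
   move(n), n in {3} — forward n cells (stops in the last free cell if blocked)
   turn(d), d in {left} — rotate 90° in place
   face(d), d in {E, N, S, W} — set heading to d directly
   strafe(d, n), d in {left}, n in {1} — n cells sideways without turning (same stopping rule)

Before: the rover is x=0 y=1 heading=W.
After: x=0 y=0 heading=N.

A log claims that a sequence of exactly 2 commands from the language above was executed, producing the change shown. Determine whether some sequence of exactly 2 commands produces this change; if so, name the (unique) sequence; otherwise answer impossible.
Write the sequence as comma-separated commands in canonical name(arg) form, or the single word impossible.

strafe(left, 1), face(N)

key: position moved to (0,0) AND the heading swung to N — translation plus rotation needed
initial: x=0 y=1 heading=W
1. strafe(left, 1) → x=0 y=0 heading=W
2. face(N) → x=0 y=0 heading=N
uniquely the one of 49 2-step routes that fits.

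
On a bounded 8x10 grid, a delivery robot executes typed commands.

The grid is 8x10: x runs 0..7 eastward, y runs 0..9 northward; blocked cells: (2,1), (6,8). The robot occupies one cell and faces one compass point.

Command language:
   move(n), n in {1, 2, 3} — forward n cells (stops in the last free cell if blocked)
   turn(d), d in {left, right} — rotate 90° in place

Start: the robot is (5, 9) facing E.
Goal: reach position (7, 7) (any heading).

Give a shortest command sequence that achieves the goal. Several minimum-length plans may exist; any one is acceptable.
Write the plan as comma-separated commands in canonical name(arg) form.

from: (5, 9) facing E
t=1 move(3) ⇒ (7, 9) facing E
t=2 turn(right) ⇒ (7, 9) facing S
t=3 move(2) ⇒ (7, 7) facing S
no 2-step plan works, so 3 is optimal.

move(3), turn(right), move(2)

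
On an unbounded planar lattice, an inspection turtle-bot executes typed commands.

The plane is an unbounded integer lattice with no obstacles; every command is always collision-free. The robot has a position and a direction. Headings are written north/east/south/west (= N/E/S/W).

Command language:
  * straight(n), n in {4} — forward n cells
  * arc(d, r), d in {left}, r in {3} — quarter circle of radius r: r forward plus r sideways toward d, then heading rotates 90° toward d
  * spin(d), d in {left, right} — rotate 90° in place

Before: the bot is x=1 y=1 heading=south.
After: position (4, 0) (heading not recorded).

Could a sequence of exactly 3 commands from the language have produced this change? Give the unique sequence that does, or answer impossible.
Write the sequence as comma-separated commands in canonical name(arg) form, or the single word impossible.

key: running arc(left, 3) before straight(4) would end elsewhere — order is forced
begin: x=1 y=1 heading=south
1. straight(4) → x=1 y=-3 heading=south
2. spin(left) → x=1 y=-3 heading=east
3. arc(left, 3) → x=4 y=0 heading=north
all 64 alternatives checked — unique.

straight(4), spin(left), arc(left, 3)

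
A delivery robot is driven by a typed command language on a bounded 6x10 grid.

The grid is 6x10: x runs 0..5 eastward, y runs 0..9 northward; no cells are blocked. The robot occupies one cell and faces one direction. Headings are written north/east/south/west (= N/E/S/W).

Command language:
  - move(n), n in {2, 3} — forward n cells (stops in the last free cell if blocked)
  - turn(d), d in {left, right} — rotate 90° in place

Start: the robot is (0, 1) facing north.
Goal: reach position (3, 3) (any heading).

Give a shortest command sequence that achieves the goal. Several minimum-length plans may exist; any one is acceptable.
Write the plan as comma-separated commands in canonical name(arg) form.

move(2), turn(right), move(3)

begin: (0, 1) facing north
1. move(2) → (0, 3) facing north
2. turn(right) → (0, 3) facing east
3. move(3) → (3, 3) facing east
shorter routes all fall short; 3 is best.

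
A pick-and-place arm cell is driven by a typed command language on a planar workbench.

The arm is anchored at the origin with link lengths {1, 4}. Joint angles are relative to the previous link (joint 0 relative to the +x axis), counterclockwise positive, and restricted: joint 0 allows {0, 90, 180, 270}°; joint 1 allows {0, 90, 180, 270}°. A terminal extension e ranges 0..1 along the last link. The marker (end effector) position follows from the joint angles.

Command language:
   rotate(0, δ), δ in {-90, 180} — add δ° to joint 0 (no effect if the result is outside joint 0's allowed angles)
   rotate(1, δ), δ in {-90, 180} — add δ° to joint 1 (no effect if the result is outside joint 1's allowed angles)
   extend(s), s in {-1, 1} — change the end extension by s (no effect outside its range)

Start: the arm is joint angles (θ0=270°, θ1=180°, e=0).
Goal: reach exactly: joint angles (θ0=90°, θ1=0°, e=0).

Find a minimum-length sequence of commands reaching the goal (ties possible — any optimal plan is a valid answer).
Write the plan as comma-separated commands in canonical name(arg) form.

begin: joint angles (θ0=270°, θ1=180°, e=0)
t=1 rotate(0, 180) ⇒ joint angles (θ0=90°, θ1=180°, e=0)
t=2 rotate(1, 180) ⇒ joint angles (θ0=90°, θ1=0°, e=0)
minimal: 2 command(s), checked below 2.

rotate(0, 180), rotate(1, 180)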